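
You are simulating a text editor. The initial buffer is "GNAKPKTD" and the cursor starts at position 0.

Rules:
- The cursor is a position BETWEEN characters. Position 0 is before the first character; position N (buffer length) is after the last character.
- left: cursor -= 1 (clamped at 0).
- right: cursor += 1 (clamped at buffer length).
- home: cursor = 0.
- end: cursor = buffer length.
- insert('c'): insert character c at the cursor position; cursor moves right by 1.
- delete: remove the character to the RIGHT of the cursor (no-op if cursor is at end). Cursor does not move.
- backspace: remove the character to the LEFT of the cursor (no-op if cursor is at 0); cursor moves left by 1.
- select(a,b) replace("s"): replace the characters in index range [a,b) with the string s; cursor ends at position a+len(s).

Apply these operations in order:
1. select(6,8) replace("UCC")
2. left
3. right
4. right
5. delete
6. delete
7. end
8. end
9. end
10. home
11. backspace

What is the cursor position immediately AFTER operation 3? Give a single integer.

After op 1 (select(6,8) replace("UCC")): buf='GNAKPKUCC' cursor=9
After op 2 (left): buf='GNAKPKUCC' cursor=8
After op 3 (right): buf='GNAKPKUCC' cursor=9

Answer: 9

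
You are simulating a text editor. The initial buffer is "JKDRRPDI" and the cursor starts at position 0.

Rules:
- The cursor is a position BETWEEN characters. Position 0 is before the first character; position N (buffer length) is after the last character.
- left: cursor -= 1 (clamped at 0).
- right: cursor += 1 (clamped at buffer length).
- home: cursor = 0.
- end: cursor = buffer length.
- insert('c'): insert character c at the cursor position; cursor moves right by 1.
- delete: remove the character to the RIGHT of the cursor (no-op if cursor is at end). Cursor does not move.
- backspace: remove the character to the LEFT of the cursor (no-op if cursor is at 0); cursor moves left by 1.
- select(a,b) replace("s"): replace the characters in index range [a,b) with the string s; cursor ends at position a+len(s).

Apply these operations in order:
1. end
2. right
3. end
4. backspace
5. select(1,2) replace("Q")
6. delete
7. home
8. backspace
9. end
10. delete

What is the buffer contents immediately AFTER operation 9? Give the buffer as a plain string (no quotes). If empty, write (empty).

Answer: JQRRPD

Derivation:
After op 1 (end): buf='JKDRRPDI' cursor=8
After op 2 (right): buf='JKDRRPDI' cursor=8
After op 3 (end): buf='JKDRRPDI' cursor=8
After op 4 (backspace): buf='JKDRRPD' cursor=7
After op 5 (select(1,2) replace("Q")): buf='JQDRRPD' cursor=2
After op 6 (delete): buf='JQRRPD' cursor=2
After op 7 (home): buf='JQRRPD' cursor=0
After op 8 (backspace): buf='JQRRPD' cursor=0
After op 9 (end): buf='JQRRPD' cursor=6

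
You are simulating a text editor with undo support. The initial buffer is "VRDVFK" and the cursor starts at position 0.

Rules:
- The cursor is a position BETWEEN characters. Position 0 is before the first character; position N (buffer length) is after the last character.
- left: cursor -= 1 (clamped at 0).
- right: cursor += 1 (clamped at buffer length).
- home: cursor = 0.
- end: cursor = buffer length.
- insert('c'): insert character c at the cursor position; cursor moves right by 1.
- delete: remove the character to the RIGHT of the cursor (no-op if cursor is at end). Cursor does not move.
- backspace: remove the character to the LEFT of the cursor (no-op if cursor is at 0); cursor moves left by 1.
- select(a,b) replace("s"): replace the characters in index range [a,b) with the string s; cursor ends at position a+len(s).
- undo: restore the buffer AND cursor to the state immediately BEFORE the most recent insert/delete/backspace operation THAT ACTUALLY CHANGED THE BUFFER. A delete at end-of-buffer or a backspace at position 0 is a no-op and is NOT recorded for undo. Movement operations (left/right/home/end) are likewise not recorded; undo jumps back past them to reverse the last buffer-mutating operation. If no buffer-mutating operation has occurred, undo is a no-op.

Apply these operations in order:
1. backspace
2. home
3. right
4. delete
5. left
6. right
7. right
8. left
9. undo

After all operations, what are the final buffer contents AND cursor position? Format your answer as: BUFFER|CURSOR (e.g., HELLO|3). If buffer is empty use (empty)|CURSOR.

Answer: VRDVFK|1

Derivation:
After op 1 (backspace): buf='VRDVFK' cursor=0
After op 2 (home): buf='VRDVFK' cursor=0
After op 3 (right): buf='VRDVFK' cursor=1
After op 4 (delete): buf='VDVFK' cursor=1
After op 5 (left): buf='VDVFK' cursor=0
After op 6 (right): buf='VDVFK' cursor=1
After op 7 (right): buf='VDVFK' cursor=2
After op 8 (left): buf='VDVFK' cursor=1
After op 9 (undo): buf='VRDVFK' cursor=1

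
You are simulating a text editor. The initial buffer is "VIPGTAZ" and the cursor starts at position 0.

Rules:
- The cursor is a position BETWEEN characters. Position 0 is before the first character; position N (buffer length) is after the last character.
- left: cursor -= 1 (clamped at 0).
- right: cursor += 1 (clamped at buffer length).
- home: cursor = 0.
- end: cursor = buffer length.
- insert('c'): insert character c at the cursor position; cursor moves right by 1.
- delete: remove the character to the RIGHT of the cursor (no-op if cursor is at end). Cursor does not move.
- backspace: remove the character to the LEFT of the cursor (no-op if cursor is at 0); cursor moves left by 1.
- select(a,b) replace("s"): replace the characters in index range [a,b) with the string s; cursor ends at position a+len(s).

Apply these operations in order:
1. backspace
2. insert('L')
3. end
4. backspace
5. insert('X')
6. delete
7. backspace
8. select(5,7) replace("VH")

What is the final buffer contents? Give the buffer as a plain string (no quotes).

After op 1 (backspace): buf='VIPGTAZ' cursor=0
After op 2 (insert('L')): buf='LVIPGTAZ' cursor=1
After op 3 (end): buf='LVIPGTAZ' cursor=8
After op 4 (backspace): buf='LVIPGTA' cursor=7
After op 5 (insert('X')): buf='LVIPGTAX' cursor=8
After op 6 (delete): buf='LVIPGTAX' cursor=8
After op 7 (backspace): buf='LVIPGTA' cursor=7
After op 8 (select(5,7) replace("VH")): buf='LVIPGVH' cursor=7

Answer: LVIPGVH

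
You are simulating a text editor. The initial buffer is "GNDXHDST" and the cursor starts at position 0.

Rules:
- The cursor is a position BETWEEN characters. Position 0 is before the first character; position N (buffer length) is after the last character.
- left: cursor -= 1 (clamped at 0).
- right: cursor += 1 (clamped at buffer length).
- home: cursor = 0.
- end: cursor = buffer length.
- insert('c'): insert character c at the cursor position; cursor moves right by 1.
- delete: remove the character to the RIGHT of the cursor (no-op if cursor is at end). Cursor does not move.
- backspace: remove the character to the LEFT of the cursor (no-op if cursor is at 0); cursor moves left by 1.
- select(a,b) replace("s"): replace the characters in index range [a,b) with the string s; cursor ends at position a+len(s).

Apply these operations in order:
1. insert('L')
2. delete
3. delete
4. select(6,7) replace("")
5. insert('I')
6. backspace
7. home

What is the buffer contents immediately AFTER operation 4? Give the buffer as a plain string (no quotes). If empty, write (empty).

After op 1 (insert('L')): buf='LGNDXHDST' cursor=1
After op 2 (delete): buf='LNDXHDST' cursor=1
After op 3 (delete): buf='LDXHDST' cursor=1
After op 4 (select(6,7) replace("")): buf='LDXHDS' cursor=6

Answer: LDXHDS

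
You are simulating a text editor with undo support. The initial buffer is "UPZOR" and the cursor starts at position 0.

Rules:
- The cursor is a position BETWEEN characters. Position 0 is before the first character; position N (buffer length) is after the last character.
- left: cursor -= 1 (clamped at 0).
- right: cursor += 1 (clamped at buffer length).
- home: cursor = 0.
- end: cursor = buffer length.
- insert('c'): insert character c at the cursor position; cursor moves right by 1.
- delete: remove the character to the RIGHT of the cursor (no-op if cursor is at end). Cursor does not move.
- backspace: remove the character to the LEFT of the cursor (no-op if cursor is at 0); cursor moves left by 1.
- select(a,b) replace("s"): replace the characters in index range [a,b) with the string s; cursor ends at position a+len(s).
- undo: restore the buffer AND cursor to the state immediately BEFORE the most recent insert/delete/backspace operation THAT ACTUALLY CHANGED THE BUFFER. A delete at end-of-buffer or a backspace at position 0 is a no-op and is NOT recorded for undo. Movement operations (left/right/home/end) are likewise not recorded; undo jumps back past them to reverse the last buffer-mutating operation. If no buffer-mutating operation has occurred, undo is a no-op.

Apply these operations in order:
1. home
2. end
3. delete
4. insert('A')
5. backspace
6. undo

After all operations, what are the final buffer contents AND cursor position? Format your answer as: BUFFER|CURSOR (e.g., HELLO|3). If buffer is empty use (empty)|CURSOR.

After op 1 (home): buf='UPZOR' cursor=0
After op 2 (end): buf='UPZOR' cursor=5
After op 3 (delete): buf='UPZOR' cursor=5
After op 4 (insert('A')): buf='UPZORA' cursor=6
After op 5 (backspace): buf='UPZOR' cursor=5
After op 6 (undo): buf='UPZORA' cursor=6

Answer: UPZORA|6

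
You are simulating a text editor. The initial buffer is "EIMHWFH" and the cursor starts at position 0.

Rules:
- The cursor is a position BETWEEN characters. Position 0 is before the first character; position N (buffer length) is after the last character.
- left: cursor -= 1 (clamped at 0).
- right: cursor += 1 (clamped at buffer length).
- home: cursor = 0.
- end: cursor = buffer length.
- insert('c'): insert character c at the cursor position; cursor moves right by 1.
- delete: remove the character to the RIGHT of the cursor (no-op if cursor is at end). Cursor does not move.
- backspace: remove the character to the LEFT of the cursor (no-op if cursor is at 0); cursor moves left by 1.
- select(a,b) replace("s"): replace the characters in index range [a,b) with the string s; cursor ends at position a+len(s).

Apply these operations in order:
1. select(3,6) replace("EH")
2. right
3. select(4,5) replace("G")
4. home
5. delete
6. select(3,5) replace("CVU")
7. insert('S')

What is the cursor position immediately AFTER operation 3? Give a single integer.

Answer: 5

Derivation:
After op 1 (select(3,6) replace("EH")): buf='EIMEHH' cursor=5
After op 2 (right): buf='EIMEHH' cursor=6
After op 3 (select(4,5) replace("G")): buf='EIMEGH' cursor=5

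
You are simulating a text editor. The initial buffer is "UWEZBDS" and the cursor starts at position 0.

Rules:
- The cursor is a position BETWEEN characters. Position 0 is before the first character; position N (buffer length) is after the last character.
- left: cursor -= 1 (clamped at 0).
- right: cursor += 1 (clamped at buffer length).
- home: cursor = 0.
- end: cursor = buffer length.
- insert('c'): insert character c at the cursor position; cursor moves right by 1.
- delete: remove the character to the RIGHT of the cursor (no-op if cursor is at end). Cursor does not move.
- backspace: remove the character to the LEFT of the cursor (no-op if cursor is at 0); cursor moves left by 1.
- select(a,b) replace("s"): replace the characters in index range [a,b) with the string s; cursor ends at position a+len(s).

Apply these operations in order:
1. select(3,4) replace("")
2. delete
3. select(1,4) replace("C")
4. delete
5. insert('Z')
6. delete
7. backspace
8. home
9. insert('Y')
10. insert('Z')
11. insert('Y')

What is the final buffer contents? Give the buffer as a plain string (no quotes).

Answer: YZYUC

Derivation:
After op 1 (select(3,4) replace("")): buf='UWEBDS' cursor=3
After op 2 (delete): buf='UWEDS' cursor=3
After op 3 (select(1,4) replace("C")): buf='UCS' cursor=2
After op 4 (delete): buf='UC' cursor=2
After op 5 (insert('Z')): buf='UCZ' cursor=3
After op 6 (delete): buf='UCZ' cursor=3
After op 7 (backspace): buf='UC' cursor=2
After op 8 (home): buf='UC' cursor=0
After op 9 (insert('Y')): buf='YUC' cursor=1
After op 10 (insert('Z')): buf='YZUC' cursor=2
After op 11 (insert('Y')): buf='YZYUC' cursor=3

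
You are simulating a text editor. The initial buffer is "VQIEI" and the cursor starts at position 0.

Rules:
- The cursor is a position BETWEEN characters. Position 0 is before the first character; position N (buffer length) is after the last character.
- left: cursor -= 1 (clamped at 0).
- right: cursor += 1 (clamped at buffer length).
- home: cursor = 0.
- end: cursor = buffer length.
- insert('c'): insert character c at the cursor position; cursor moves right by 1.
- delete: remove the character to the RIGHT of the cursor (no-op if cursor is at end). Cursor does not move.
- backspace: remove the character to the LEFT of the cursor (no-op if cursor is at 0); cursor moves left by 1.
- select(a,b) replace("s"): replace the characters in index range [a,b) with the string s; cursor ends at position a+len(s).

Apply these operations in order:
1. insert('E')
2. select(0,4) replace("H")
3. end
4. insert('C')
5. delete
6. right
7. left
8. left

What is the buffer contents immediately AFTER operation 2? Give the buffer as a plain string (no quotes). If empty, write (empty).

After op 1 (insert('E')): buf='EVQIEI' cursor=1
After op 2 (select(0,4) replace("H")): buf='HEI' cursor=1

Answer: HEI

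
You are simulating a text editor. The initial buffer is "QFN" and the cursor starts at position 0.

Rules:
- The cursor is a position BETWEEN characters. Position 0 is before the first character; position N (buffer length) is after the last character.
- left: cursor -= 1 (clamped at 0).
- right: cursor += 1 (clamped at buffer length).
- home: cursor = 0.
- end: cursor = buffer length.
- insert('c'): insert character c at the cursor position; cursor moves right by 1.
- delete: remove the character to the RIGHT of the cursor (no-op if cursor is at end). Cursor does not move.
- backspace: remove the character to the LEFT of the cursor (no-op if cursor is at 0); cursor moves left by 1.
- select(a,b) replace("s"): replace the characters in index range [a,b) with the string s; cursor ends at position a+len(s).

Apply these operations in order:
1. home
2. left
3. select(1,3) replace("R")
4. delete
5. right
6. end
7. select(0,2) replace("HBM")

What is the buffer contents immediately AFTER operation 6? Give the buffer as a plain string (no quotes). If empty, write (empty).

After op 1 (home): buf='QFN' cursor=0
After op 2 (left): buf='QFN' cursor=0
After op 3 (select(1,3) replace("R")): buf='QR' cursor=2
After op 4 (delete): buf='QR' cursor=2
After op 5 (right): buf='QR' cursor=2
After op 6 (end): buf='QR' cursor=2

Answer: QR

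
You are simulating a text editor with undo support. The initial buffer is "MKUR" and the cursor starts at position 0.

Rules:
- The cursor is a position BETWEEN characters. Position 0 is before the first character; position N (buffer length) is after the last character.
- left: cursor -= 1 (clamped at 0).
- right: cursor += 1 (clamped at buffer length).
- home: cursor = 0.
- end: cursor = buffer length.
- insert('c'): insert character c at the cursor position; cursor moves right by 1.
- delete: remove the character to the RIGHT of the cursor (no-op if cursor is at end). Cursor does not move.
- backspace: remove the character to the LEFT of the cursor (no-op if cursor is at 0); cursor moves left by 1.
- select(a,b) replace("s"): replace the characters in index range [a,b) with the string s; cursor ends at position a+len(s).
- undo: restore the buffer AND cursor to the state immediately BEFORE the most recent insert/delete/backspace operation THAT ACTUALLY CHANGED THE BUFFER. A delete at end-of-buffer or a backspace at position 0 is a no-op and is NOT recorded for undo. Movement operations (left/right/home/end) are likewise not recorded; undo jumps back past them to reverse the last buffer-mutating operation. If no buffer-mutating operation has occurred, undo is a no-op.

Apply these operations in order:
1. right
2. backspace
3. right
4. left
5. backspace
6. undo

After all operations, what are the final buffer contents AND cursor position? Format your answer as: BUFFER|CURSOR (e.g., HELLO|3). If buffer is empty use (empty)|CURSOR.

Answer: MKUR|1

Derivation:
After op 1 (right): buf='MKUR' cursor=1
After op 2 (backspace): buf='KUR' cursor=0
After op 3 (right): buf='KUR' cursor=1
After op 4 (left): buf='KUR' cursor=0
After op 5 (backspace): buf='KUR' cursor=0
After op 6 (undo): buf='MKUR' cursor=1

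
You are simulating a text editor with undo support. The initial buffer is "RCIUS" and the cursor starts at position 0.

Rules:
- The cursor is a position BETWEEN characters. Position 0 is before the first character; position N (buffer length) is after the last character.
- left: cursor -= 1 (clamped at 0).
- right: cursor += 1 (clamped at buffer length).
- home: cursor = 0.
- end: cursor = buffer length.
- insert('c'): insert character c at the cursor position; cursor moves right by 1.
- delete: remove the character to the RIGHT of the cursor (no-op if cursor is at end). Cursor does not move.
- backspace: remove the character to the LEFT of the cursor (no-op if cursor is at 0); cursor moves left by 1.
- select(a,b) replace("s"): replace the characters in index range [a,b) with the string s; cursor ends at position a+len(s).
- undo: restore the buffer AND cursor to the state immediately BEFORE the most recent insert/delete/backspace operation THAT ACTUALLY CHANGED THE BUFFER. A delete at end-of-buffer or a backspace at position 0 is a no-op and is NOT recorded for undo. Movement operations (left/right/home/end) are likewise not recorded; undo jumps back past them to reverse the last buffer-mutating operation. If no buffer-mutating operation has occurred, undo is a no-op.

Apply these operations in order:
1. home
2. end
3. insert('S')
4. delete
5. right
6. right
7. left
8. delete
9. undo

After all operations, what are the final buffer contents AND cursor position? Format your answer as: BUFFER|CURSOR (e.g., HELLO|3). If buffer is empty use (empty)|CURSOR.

Answer: RCIUSS|5

Derivation:
After op 1 (home): buf='RCIUS' cursor=0
After op 2 (end): buf='RCIUS' cursor=5
After op 3 (insert('S')): buf='RCIUSS' cursor=6
After op 4 (delete): buf='RCIUSS' cursor=6
After op 5 (right): buf='RCIUSS' cursor=6
After op 6 (right): buf='RCIUSS' cursor=6
After op 7 (left): buf='RCIUSS' cursor=5
After op 8 (delete): buf='RCIUS' cursor=5
After op 9 (undo): buf='RCIUSS' cursor=5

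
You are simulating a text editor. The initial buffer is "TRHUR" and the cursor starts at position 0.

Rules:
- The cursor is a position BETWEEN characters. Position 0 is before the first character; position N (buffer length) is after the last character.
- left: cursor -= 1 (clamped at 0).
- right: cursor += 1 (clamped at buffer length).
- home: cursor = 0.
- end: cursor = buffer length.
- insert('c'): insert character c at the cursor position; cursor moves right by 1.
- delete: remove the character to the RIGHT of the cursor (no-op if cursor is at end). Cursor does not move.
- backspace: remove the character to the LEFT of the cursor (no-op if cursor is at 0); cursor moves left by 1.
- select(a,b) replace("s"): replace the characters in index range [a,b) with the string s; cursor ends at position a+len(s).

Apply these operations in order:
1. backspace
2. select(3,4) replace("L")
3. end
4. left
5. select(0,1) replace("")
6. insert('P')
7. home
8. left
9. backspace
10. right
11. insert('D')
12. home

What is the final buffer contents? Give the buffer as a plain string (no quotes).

After op 1 (backspace): buf='TRHUR' cursor=0
After op 2 (select(3,4) replace("L")): buf='TRHLR' cursor=4
After op 3 (end): buf='TRHLR' cursor=5
After op 4 (left): buf='TRHLR' cursor=4
After op 5 (select(0,1) replace("")): buf='RHLR' cursor=0
After op 6 (insert('P')): buf='PRHLR' cursor=1
After op 7 (home): buf='PRHLR' cursor=0
After op 8 (left): buf='PRHLR' cursor=0
After op 9 (backspace): buf='PRHLR' cursor=0
After op 10 (right): buf='PRHLR' cursor=1
After op 11 (insert('D')): buf='PDRHLR' cursor=2
After op 12 (home): buf='PDRHLR' cursor=0

Answer: PDRHLR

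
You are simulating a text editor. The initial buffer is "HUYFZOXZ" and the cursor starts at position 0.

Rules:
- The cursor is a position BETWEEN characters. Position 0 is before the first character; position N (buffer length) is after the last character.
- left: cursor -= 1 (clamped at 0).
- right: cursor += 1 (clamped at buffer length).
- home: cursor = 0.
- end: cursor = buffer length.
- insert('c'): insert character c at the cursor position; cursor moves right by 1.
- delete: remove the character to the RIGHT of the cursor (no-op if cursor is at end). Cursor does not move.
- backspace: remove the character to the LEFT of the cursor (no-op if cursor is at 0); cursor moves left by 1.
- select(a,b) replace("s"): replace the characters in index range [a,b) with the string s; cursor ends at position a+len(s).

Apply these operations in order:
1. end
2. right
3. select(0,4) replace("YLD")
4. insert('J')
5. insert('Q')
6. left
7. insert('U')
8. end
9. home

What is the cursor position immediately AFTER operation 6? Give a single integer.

Answer: 4

Derivation:
After op 1 (end): buf='HUYFZOXZ' cursor=8
After op 2 (right): buf='HUYFZOXZ' cursor=8
After op 3 (select(0,4) replace("YLD")): buf='YLDZOXZ' cursor=3
After op 4 (insert('J')): buf='YLDJZOXZ' cursor=4
After op 5 (insert('Q')): buf='YLDJQZOXZ' cursor=5
After op 6 (left): buf='YLDJQZOXZ' cursor=4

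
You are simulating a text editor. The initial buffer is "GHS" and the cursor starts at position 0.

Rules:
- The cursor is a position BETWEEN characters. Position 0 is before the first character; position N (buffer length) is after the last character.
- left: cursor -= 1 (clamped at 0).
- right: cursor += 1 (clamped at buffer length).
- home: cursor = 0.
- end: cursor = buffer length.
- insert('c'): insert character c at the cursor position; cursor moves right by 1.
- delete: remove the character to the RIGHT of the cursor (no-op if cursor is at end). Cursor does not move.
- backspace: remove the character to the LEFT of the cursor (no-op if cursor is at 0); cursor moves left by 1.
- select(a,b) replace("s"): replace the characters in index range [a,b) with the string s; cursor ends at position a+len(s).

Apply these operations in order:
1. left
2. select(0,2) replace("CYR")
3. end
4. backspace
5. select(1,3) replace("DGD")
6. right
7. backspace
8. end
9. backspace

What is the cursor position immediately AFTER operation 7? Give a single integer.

Answer: 3

Derivation:
After op 1 (left): buf='GHS' cursor=0
After op 2 (select(0,2) replace("CYR")): buf='CYRS' cursor=3
After op 3 (end): buf='CYRS' cursor=4
After op 4 (backspace): buf='CYR' cursor=3
After op 5 (select(1,3) replace("DGD")): buf='CDGD' cursor=4
After op 6 (right): buf='CDGD' cursor=4
After op 7 (backspace): buf='CDG' cursor=3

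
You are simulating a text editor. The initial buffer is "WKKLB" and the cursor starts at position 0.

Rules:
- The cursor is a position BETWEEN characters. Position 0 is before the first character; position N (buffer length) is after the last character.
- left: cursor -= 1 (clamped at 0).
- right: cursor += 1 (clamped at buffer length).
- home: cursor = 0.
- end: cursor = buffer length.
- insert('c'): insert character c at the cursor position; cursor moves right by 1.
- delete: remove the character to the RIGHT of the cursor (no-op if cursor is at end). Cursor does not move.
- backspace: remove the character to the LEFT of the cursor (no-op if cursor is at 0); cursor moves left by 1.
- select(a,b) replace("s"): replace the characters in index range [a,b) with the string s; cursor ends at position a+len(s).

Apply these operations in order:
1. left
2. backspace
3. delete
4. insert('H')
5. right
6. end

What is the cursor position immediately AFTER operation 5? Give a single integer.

Answer: 2

Derivation:
After op 1 (left): buf='WKKLB' cursor=0
After op 2 (backspace): buf='WKKLB' cursor=0
After op 3 (delete): buf='KKLB' cursor=0
After op 4 (insert('H')): buf='HKKLB' cursor=1
After op 5 (right): buf='HKKLB' cursor=2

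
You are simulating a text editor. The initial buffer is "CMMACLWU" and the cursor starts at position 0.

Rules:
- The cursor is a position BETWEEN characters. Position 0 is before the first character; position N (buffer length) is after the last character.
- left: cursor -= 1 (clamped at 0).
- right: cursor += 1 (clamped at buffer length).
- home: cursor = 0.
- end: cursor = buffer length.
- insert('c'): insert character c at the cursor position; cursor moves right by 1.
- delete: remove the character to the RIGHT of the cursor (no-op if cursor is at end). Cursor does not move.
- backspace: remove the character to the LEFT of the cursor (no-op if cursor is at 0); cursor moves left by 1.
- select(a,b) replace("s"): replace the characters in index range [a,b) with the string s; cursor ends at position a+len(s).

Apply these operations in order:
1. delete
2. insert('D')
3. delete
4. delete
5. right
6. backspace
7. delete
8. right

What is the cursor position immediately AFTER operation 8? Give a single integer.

After op 1 (delete): buf='MMACLWU' cursor=0
After op 2 (insert('D')): buf='DMMACLWU' cursor=1
After op 3 (delete): buf='DMACLWU' cursor=1
After op 4 (delete): buf='DACLWU' cursor=1
After op 5 (right): buf='DACLWU' cursor=2
After op 6 (backspace): buf='DCLWU' cursor=1
After op 7 (delete): buf='DLWU' cursor=1
After op 8 (right): buf='DLWU' cursor=2

Answer: 2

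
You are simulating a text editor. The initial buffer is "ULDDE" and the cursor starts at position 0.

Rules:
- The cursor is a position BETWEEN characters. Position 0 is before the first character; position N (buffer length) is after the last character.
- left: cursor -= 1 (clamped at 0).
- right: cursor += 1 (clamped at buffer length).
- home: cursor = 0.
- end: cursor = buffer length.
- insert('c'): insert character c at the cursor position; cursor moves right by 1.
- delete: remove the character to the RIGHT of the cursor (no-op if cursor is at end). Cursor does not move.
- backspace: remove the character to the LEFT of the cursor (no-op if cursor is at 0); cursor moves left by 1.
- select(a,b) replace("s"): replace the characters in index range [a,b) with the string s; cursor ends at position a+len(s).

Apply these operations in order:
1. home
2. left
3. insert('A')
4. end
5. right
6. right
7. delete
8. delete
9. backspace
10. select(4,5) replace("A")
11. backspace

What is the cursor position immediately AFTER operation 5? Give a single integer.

Answer: 6

Derivation:
After op 1 (home): buf='ULDDE' cursor=0
After op 2 (left): buf='ULDDE' cursor=0
After op 3 (insert('A')): buf='AULDDE' cursor=1
After op 4 (end): buf='AULDDE' cursor=6
After op 5 (right): buf='AULDDE' cursor=6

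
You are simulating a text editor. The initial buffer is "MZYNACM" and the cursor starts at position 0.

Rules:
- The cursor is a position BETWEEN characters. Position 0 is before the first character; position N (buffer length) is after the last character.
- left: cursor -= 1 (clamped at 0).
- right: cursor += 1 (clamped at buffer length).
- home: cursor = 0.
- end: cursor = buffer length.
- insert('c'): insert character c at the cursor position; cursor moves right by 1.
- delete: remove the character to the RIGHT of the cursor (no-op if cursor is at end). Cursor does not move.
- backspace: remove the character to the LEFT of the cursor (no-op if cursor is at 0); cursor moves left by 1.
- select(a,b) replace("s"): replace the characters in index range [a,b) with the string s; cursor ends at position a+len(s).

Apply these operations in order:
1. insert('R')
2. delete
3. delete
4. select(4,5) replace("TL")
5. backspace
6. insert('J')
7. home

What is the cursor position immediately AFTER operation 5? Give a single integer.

Answer: 5

Derivation:
After op 1 (insert('R')): buf='RMZYNACM' cursor=1
After op 2 (delete): buf='RZYNACM' cursor=1
After op 3 (delete): buf='RYNACM' cursor=1
After op 4 (select(4,5) replace("TL")): buf='RYNATLM' cursor=6
After op 5 (backspace): buf='RYNATM' cursor=5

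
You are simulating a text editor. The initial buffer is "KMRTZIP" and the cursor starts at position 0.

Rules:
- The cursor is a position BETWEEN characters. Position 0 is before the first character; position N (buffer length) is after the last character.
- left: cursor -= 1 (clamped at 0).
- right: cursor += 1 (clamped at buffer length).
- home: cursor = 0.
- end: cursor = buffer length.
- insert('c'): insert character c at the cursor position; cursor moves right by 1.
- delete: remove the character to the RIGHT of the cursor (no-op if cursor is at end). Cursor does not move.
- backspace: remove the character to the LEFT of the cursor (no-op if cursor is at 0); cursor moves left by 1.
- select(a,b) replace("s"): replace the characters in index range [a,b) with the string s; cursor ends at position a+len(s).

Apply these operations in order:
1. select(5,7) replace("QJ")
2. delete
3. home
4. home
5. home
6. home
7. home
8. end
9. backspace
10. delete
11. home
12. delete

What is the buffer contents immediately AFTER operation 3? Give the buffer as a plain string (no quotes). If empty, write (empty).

Answer: KMRTZQJ

Derivation:
After op 1 (select(5,7) replace("QJ")): buf='KMRTZQJ' cursor=7
After op 2 (delete): buf='KMRTZQJ' cursor=7
After op 3 (home): buf='KMRTZQJ' cursor=0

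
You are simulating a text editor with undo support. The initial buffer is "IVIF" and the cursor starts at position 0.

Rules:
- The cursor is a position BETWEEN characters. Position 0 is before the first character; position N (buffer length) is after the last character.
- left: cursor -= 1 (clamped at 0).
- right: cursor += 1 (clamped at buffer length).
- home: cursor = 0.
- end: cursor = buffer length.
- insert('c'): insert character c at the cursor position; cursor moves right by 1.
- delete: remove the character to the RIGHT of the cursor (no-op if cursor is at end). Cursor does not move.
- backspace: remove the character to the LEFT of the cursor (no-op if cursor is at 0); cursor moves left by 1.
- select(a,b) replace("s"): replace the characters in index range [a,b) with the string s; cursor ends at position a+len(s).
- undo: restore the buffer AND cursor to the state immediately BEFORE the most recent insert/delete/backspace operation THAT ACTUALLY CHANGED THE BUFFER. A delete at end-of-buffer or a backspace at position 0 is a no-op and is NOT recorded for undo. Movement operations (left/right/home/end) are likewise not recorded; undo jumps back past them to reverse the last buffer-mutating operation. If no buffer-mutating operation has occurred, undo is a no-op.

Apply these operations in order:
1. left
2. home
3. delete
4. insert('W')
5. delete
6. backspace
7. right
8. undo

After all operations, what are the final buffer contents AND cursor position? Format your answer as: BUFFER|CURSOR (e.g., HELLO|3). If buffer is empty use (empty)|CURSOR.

After op 1 (left): buf='IVIF' cursor=0
After op 2 (home): buf='IVIF' cursor=0
After op 3 (delete): buf='VIF' cursor=0
After op 4 (insert('W')): buf='WVIF' cursor=1
After op 5 (delete): buf='WIF' cursor=1
After op 6 (backspace): buf='IF' cursor=0
After op 7 (right): buf='IF' cursor=1
After op 8 (undo): buf='WIF' cursor=1

Answer: WIF|1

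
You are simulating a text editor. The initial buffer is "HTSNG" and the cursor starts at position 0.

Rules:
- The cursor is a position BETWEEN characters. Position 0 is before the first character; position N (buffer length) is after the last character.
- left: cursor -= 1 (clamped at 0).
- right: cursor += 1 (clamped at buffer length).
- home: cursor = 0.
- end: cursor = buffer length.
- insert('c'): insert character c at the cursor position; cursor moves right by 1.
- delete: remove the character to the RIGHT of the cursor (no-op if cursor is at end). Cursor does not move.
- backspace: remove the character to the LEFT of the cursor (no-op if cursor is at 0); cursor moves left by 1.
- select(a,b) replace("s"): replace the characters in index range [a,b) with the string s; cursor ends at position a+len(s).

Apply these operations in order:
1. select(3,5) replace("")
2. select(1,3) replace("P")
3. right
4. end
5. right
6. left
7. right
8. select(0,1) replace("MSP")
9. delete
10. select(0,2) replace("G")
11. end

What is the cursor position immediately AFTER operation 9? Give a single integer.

Answer: 3

Derivation:
After op 1 (select(3,5) replace("")): buf='HTS' cursor=3
After op 2 (select(1,3) replace("P")): buf='HP' cursor=2
After op 3 (right): buf='HP' cursor=2
After op 4 (end): buf='HP' cursor=2
After op 5 (right): buf='HP' cursor=2
After op 6 (left): buf='HP' cursor=1
After op 7 (right): buf='HP' cursor=2
After op 8 (select(0,1) replace("MSP")): buf='MSPP' cursor=3
After op 9 (delete): buf='MSP' cursor=3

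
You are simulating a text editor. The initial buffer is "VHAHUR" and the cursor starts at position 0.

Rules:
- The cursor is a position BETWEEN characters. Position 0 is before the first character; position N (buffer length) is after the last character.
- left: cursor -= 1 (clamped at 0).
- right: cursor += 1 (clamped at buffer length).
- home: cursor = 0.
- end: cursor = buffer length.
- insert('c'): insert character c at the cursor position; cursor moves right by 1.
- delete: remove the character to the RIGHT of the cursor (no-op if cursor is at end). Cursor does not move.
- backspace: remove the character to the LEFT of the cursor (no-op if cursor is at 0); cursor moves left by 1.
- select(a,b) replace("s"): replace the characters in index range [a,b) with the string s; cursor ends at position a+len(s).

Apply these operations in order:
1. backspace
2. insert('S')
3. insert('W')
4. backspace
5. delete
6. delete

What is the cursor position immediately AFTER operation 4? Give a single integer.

After op 1 (backspace): buf='VHAHUR' cursor=0
After op 2 (insert('S')): buf='SVHAHUR' cursor=1
After op 3 (insert('W')): buf='SWVHAHUR' cursor=2
After op 4 (backspace): buf='SVHAHUR' cursor=1

Answer: 1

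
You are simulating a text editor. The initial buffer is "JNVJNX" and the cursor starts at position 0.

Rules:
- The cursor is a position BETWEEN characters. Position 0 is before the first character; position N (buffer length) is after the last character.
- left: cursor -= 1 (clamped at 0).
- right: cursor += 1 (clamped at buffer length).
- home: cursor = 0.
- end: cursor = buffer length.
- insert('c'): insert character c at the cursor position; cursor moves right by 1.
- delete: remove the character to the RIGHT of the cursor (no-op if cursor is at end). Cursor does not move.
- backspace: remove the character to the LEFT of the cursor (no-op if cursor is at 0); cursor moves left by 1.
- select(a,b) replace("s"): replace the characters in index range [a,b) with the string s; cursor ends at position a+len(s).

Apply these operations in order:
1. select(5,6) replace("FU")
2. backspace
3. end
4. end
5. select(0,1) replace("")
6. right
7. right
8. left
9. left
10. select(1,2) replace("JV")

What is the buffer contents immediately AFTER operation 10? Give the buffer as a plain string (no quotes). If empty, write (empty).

After op 1 (select(5,6) replace("FU")): buf='JNVJNFU' cursor=7
After op 2 (backspace): buf='JNVJNF' cursor=6
After op 3 (end): buf='JNVJNF' cursor=6
After op 4 (end): buf='JNVJNF' cursor=6
After op 5 (select(0,1) replace("")): buf='NVJNF' cursor=0
After op 6 (right): buf='NVJNF' cursor=1
After op 7 (right): buf='NVJNF' cursor=2
After op 8 (left): buf='NVJNF' cursor=1
After op 9 (left): buf='NVJNF' cursor=0
After op 10 (select(1,2) replace("JV")): buf='NJVJNF' cursor=3

Answer: NJVJNF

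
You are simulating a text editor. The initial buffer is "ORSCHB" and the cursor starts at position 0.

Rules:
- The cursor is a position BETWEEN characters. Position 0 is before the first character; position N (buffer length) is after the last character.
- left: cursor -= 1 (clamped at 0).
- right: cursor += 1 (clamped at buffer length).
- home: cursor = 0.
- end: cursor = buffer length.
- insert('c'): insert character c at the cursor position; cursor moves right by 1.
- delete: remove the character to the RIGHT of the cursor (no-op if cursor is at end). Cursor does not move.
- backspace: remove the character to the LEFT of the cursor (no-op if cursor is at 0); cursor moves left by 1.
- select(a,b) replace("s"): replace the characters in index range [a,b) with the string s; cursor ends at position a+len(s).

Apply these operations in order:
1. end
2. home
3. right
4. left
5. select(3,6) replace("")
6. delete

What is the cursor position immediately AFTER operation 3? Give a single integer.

After op 1 (end): buf='ORSCHB' cursor=6
After op 2 (home): buf='ORSCHB' cursor=0
After op 3 (right): buf='ORSCHB' cursor=1

Answer: 1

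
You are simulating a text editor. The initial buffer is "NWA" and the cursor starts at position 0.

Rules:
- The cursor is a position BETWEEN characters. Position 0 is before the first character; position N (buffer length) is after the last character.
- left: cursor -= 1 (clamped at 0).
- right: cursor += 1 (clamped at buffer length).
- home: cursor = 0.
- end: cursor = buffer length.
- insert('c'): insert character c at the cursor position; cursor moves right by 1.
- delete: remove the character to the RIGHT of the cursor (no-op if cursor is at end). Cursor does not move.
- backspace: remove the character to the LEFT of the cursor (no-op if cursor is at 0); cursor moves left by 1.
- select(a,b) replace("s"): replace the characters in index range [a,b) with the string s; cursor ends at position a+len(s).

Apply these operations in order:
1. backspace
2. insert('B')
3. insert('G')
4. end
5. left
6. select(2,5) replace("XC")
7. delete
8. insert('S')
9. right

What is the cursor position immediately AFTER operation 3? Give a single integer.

Answer: 2

Derivation:
After op 1 (backspace): buf='NWA' cursor=0
After op 2 (insert('B')): buf='BNWA' cursor=1
After op 3 (insert('G')): buf='BGNWA' cursor=2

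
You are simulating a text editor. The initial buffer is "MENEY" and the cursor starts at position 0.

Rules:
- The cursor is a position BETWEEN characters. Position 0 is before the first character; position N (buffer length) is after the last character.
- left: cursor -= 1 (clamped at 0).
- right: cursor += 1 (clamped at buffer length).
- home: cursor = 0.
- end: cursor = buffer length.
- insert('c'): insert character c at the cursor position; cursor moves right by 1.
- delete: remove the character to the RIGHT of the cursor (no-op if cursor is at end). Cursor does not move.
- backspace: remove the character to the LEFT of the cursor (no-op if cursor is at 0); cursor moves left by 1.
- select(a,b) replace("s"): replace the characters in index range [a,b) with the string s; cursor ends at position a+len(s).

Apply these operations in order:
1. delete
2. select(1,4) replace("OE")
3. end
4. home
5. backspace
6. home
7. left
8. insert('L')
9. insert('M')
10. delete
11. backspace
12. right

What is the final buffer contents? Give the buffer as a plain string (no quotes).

After op 1 (delete): buf='ENEY' cursor=0
After op 2 (select(1,4) replace("OE")): buf='EOE' cursor=3
After op 3 (end): buf='EOE' cursor=3
After op 4 (home): buf='EOE' cursor=0
After op 5 (backspace): buf='EOE' cursor=0
After op 6 (home): buf='EOE' cursor=0
After op 7 (left): buf='EOE' cursor=0
After op 8 (insert('L')): buf='LEOE' cursor=1
After op 9 (insert('M')): buf='LMEOE' cursor=2
After op 10 (delete): buf='LMOE' cursor=2
After op 11 (backspace): buf='LOE' cursor=1
After op 12 (right): buf='LOE' cursor=2

Answer: LOE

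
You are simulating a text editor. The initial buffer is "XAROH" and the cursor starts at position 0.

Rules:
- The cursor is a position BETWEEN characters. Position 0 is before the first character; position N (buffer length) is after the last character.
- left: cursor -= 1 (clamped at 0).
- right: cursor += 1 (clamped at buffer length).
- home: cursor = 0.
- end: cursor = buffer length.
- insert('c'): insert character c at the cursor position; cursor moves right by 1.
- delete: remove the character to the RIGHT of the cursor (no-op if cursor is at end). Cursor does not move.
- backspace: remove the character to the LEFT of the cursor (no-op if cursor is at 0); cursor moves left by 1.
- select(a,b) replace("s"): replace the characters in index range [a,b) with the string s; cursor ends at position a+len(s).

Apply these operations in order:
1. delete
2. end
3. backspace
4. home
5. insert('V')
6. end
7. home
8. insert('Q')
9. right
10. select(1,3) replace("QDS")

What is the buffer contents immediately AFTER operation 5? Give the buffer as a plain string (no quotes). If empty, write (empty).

After op 1 (delete): buf='AROH' cursor=0
After op 2 (end): buf='AROH' cursor=4
After op 3 (backspace): buf='ARO' cursor=3
After op 4 (home): buf='ARO' cursor=0
After op 5 (insert('V')): buf='VARO' cursor=1

Answer: VARO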